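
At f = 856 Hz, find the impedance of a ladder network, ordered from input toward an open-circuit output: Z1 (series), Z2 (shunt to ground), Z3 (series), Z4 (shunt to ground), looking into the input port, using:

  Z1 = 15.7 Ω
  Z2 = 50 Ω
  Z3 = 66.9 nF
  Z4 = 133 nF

Step 1 — Angular frequency: ω = 2π·f = 2π·856 = 5378 rad/s.
Step 2 — Component impedances:
  Z1: Z = R = 15.7 Ω
  Z2: Z = R = 50 Ω
  Z3: Z = 1/(jωC) = -j/(ω·C) = 0 - j2779 Ω
  Z4: Z = 1/(jωC) = -j/(ω·C) = 0 - j1398 Ω
Step 3 — Ladder network (open output): work backward from the far end, alternating series and parallel combinations. Z_in = 65.69 - j0.5984 Ω = 65.7∠-0.5° Ω.

Z = 65.69 - j0.5984 Ω = 65.7∠-0.5° Ω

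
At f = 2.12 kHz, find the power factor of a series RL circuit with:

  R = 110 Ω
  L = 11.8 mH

Step 1 — Angular frequency: ω = 2π·f = 2π·2120 = 1.332e+04 rad/s.
Step 2 — Component impedances:
  R: Z = R = 110 Ω
  L: Z = jωL = j·1.332e+04·0.0118 = 0 + j157.2 Ω
Step 3 — Series combination: Z_total = R + L = 110 + j157.2 Ω = 191.8∠55.0° Ω.
Step 4 — Power factor: PF = cos(φ) = Re(Z)/|Z| = 110/191.85 = 0.5734.
Step 5 — Type: Im(Z) = 157.2 ⇒ lagging (phase φ = 55.0°).

PF = 0.5734 (lagging, φ = 55.0°)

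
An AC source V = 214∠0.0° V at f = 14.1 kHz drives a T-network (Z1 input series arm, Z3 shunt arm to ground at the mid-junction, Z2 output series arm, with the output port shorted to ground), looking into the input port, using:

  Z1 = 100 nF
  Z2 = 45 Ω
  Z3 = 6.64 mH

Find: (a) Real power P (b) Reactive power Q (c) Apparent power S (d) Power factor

Step 1 — Angular frequency: ω = 2π·f = 2π·1.41e+04 = 8.859e+04 rad/s.
Step 2 — Component impedances:
  Z1: Z = 1/(jωC) = -j/(ω·C) = 0 - j112.9 Ω
  Z2: Z = R = 45 Ω
  Z3: Z = jωL = j·8.859e+04·0.00664 = 0 + j588.3 Ω
Step 3 — With the output port shorted to ground, the output series arm Z2 runs from the junction to ground; the shunt arm Z3 also runs from the junction to ground. They appear in parallel: Z3 || Z2 = 44.74 + j3.422 Ω.
Step 4 — Series with input arm Z1: Z_in = Z1 + (Z3 || Z2) = 44.74 - j109.5 Ω = 118.2∠-67.8° Ω.
Step 5 — Source phasor: V = 214∠0.0° V = 214 V.
Step 6 — Current: I = V / Z = 0.6848 + j1.675 A = 1.81∠67.8° A.
Step 7 — Complex power: S = V·I* = 146.5 - j358.5 VA.
Step 8 — Real power: P = Re(S) = 146.5 W.
Step 9 — Reactive power: Q = Im(S) = -358.5 VAR.
Step 10 — Apparent power: |S| = 387.3 VA.
Step 11 — Power factor: PF = P/|S| = 0.3784 (leading).

(a) P = 146.5 W  (b) Q = -358.5 VAR  (c) S = 387.3 VA  (d) PF = 0.3784 (leading)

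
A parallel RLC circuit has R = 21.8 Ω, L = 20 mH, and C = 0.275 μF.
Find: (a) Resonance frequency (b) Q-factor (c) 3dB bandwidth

Step 1 — Resonance: ω₀ = 1/√(LC) = 1/√(0.02·2.75e-07) = 1.348e+04 rad/s.
Step 2 — f₀ = ω₀/(2π) = 2146 Hz.
Step 3 — Parallel Q: Q = R/(ω₀L) = 21.8/(1.348e+04·0.02) = 0.08084.
Step 4 — Bandwidth: Δω = ω₀/Q = 1.668e+05 rad/s; BW = Δω/(2π) = 2.655e+04 Hz.

(a) f₀ = 2146 Hz  (b) Q = 0.08084  (c) BW = 2.655e+04 Hz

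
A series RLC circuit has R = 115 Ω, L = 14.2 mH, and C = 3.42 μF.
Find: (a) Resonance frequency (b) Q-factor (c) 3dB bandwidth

Step 1 — Resonance condition Im(Z)=0 gives ω₀ = 1/√(LC).
Step 2 — ω₀ = 1/√(0.0142·3.42e-06) = 4538 rad/s.
Step 3 — f₀ = ω₀/(2π) = 722.2 Hz.
Step 4 — Series Q: Q = ω₀L/R = 4538·0.0142/115 = 0.5603.
Step 5 — 3dB bandwidth: Δω = ω₀/Q = 8099 rad/s; BW = Δω/(2π) = 1289 Hz.

(a) f₀ = 722.2 Hz  (b) Q = 0.5603  (c) BW = 1289 Hz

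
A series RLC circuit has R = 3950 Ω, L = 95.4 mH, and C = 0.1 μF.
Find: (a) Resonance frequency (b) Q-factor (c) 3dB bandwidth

Step 1 — Resonance: ω₀ = 1/√(LC) = 1/√(0.0954·1e-07) = 1.024e+04 rad/s.
Step 2 — f₀ = ω₀/(2π) = 1629 Hz.
Step 3 — Series Q: Q = ω₀L/R = 1.024e+04·0.0954/3950 = 0.2473.
Step 4 — Bandwidth: Δω = ω₀/Q = 4.14e+04 rad/s; BW = Δω/(2π) = 6590 Hz.

(a) f₀ = 1629 Hz  (b) Q = 0.2473  (c) BW = 6590 Hz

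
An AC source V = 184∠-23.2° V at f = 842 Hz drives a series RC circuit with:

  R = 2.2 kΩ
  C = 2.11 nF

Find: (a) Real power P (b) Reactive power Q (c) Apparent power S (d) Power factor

Step 1 — Angular frequency: ω = 2π·f = 2π·842 = 5290 rad/s.
Step 2 — Component impedances:
  R: Z = R = 2200 Ω
  C: Z = 1/(jωC) = -j/(ω·C) = 0 - j8.958e+04 Ω
Step 3 — Series combination: Z_total = R + C = 2200 - j8.958e+04 Ω = 8.961e+04∠-88.6° Ω.
Step 4 — Source phasor: V = 184∠-23.2° V = 169.1 - j72.49 V.
Step 5 — Current: I = V / Z = 0.000855 + j0.001867 A = 0.002053∠65.4° A.
Step 6 — Complex power: S = V·I* = 0.009276 - j0.3777 VA.
Step 7 — Real power: P = Re(S) = 0.009276 W.
Step 8 — Reactive power: Q = Im(S) = -0.3777 VAR.
Step 9 — Apparent power: |S| = 0.3778 VA.
Step 10 — Power factor: PF = P/|S| = 0.02455 (leading).

(a) P = 0.009276 W  (b) Q = -0.3777 VAR  (c) S = 0.3778 VA  (d) PF = 0.02455 (leading)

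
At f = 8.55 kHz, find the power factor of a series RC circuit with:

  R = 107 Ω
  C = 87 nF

Step 1 — Angular frequency: ω = 2π·f = 2π·8550 = 5.372e+04 rad/s.
Step 2 — Component impedances:
  R: Z = R = 107 Ω
  C: Z = 1/(jωC) = -j/(ω·C) = 0 - j214 Ω
Step 3 — Series combination: Z_total = R + C = 107 - j214 Ω = 239.2∠-63.4° Ω.
Step 4 — Power factor: PF = cos(φ) = Re(Z)/|Z| = 107/239.2 = 0.4473.
Step 5 — Type: Im(Z) = -214 ⇒ leading (phase φ = -63.4°).

PF = 0.4473 (leading, φ = -63.4°)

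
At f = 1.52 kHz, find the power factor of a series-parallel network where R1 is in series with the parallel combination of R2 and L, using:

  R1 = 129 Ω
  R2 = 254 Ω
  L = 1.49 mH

Step 1 — Angular frequency: ω = 2π·f = 2π·1520 = 9550 rad/s.
Step 2 — Component impedances:
  R1: Z = R = 129 Ω
  R2: Z = R = 254 Ω
  L: Z = jωL = j·9550·0.00149 = 0 + j14.23 Ω
Step 3 — Parallel branch: R2 || L = 1/(1/R2 + 1/L) = 0.7947 + j14.19 Ω.
Step 4 — Series with R1: Z_total = R1 + (R2 || L) = 129.8 + j14.19 Ω = 130.6∠6.2° Ω.
Step 5 — Power factor: PF = cos(φ) = Re(Z)/|Z| = 129.795/130.568 = 0.9941.
Step 6 — Type: Im(Z) = 14.19 ⇒ lagging (phase φ = 6.2°).

PF = 0.9941 (lagging, φ = 6.2°)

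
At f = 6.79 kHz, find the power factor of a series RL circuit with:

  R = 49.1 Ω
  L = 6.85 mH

Step 1 — Angular frequency: ω = 2π·f = 2π·6790 = 4.266e+04 rad/s.
Step 2 — Component impedances:
  R: Z = R = 49.1 Ω
  L: Z = jωL = j·4.266e+04·0.00685 = 0 + j292.2 Ω
Step 3 — Series combination: Z_total = R + L = 49.1 + j292.2 Ω = 296.3∠80.5° Ω.
Step 4 — Power factor: PF = cos(φ) = Re(Z)/|Z| = 49.1/296.3 = 0.1657.
Step 5 — Type: Im(Z) = 292.2 ⇒ lagging (phase φ = 80.5°).

PF = 0.1657 (lagging, φ = 80.5°)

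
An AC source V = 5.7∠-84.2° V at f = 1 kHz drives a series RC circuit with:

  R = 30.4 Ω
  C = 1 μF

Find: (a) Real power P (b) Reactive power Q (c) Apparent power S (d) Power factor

Step 1 — Angular frequency: ω = 2π·f = 2π·1000 = 6283 rad/s.
Step 2 — Component impedances:
  R: Z = R = 30.4 Ω
  C: Z = 1/(jωC) = -j/(ω·C) = 0 - j159.2 Ω
Step 3 — Series combination: Z_total = R + C = 30.4 - j159.2 Ω = 162∠-79.2° Ω.
Step 4 — Source phasor: V = 5.7∠-84.2° V = 0.576 - j5.671 V.
Step 5 — Current: I = V / Z = 0.03504 - j0.003074 A = 0.03518∠-5.0° A.
Step 6 — Complex power: S = V·I* = 0.03762 - j0.197 VA.
Step 7 — Real power: P = Re(S) = 0.03762 W.
Step 8 — Reactive power: Q = Im(S) = -0.197 VAR.
Step 9 — Apparent power: |S| = 0.2005 VA.
Step 10 — Power factor: PF = P/|S| = 0.1876 (leading).

(a) P = 0.03762 W  (b) Q = -0.197 VAR  (c) S = 0.2005 VA  (d) PF = 0.1876 (leading)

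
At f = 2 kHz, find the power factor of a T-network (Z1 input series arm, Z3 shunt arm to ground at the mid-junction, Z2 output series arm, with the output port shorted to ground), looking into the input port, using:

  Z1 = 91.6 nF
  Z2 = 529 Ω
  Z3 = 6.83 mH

Step 1 — Angular frequency: ω = 2π·f = 2π·2000 = 1.257e+04 rad/s.
Step 2 — Component impedances:
  Z1: Z = 1/(jωC) = -j/(ω·C) = 0 - j868.7 Ω
  Z2: Z = R = 529 Ω
  Z3: Z = jωL = j·1.257e+04·0.00683 = 0 + j85.83 Ω
Step 3 — With the output port shorted to ground, the output series arm Z2 runs from the junction to ground; the shunt arm Z3 also runs from the junction to ground. They appear in parallel: Z3 || Z2 = 13.57 + j83.63 Ω.
Step 4 — Series with input arm Z1: Z_in = Z1 + (Z3 || Z2) = 13.57 - j785.1 Ω = 785.2∠-89.0° Ω.
Step 5 — Power factor: PF = cos(φ) = Re(Z)/|Z| = 13.57/785.2 = 0.01728.
Step 6 — Type: Im(Z) = -785.1 ⇒ leading (phase φ = -89.0°).

PF = 0.01728 (leading, φ = -89.0°)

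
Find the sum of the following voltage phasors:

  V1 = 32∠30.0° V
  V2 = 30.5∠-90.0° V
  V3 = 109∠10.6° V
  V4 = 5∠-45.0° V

Step 1 — Convert each phasor to rectangular form:
  V1 = 32·(cos(30.0°) + j·sin(30.0°)) = 27.71 + j16 V
  V2 = 30.5·(cos(-90.0°) + j·sin(-90.0°)) = 0 - j30.5 V
  V3 = 109·(cos(10.6°) + j·sin(10.6°)) = 107.1 + j20.05 V
  V4 = 5·(cos(-45.0°) + j·sin(-45.0°)) = 3.536 - j3.536 V
Step 2 — Sum components: V_total = 138.4 + j2.015 V.
Step 3 — Convert to polar: |V_total| = 138.4 V, ∠V_total = 0.8°.

V_total = 138.4∠0.8° V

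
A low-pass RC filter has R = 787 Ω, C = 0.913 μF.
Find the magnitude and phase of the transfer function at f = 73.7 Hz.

Step 1 — Angular frequency: ω = 2π·73.7 = 463.1 rad/s.
Step 2 — Transfer function: H(jω) = 1/(1 + jωRC).
Step 3 — Denominator: 1 + jωRC = 1 + j·463.1·787·9.13e-07 = 1 + j0.3327.
Step 4 — H = 0.9003 - j0.2996.
Step 5 — Magnitude: |H| = 0.9489 (-0.5 dB); phase: φ = -18.4°.

|H| = 0.9489 (-0.5 dB), φ = -18.4°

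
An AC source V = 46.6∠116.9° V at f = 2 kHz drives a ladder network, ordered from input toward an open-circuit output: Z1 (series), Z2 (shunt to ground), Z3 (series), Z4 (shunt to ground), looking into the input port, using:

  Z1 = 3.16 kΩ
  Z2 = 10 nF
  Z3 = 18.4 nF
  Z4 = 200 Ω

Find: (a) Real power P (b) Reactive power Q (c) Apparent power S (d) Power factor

Step 1 — Angular frequency: ω = 2π·f = 2π·2000 = 1.257e+04 rad/s.
Step 2 — Component impedances:
  Z1: Z = R = 3160 Ω
  Z2: Z = 1/(jωC) = -j/(ω·C) = 0 - j7958 Ω
  Z3: Z = 1/(jωC) = -j/(ω·C) = 0 - j4325 Ω
  Z4: Z = R = 200 Ω
Step 3 — Ladder network (open output): work backward from the far end, alternating series and parallel combinations. Z_in = 3244 - j2803 Ω = 4287∠-40.8° Ω.
Step 4 — Source phasor: V = 46.6∠116.9° V = -21.08 + j41.56 V.
Step 5 — Current: I = V / Z = -0.01006 + j0.004118 A = 0.01087∠157.7° A.
Step 6 — Complex power: S = V·I* = 0.3832 - j0.3312 VA.
Step 7 — Real power: P = Re(S) = 0.3832 W.
Step 8 — Reactive power: Q = Im(S) = -0.3312 VAR.
Step 9 — Apparent power: |S| = 0.5065 VA.
Step 10 — Power factor: PF = P/|S| = 0.7566 (leading).

(a) P = 0.3832 W  (b) Q = -0.3312 VAR  (c) S = 0.5065 VA  (d) PF = 0.7566 (leading)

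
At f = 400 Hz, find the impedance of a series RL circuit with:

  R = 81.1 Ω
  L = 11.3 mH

Step 1 — Angular frequency: ω = 2π·f = 2π·400 = 2513 rad/s.
Step 2 — Component impedances:
  R: Z = R = 81.1 Ω
  L: Z = jωL = j·2513·0.0113 = 0 + j28.4 Ω
Step 3 — Series combination: Z_total = R + L = 81.1 + j28.4 Ω = 85.93∠19.3° Ω.

Z = 81.1 + j28.4 Ω = 85.93∠19.3° Ω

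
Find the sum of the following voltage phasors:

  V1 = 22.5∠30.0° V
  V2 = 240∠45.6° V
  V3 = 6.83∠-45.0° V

Step 1 — Convert each phasor to rectangular form:
  V1 = 22.5·(cos(30.0°) + j·sin(30.0°)) = 19.49 + j11.25 V
  V2 = 240·(cos(45.6°) + j·sin(45.6°)) = 167.9 + j171.5 V
  V3 = 6.83·(cos(-45.0°) + j·sin(-45.0°)) = 4.83 - j4.83 V
Step 2 — Sum components: V_total = 192.2 + j177.9 V.
Step 3 — Convert to polar: |V_total| = 261.9 V, ∠V_total = 42.8°.

V_total = 261.9∠42.8° V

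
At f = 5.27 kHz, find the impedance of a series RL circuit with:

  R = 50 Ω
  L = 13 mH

Step 1 — Angular frequency: ω = 2π·f = 2π·5270 = 3.311e+04 rad/s.
Step 2 — Component impedances:
  R: Z = R = 50 Ω
  L: Z = jωL = j·3.311e+04·0.013 = 0 + j430.5 Ω
Step 3 — Series combination: Z_total = R + L = 50 + j430.5 Ω = 433.4∠83.4° Ω.

Z = 50 + j430.5 Ω = 433.4∠83.4° Ω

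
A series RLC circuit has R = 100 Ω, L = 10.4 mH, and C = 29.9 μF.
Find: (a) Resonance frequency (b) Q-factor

Step 1 — Resonance condition Im(Z)=0 gives ω₀ = 1/√(LC).
Step 2 — ω₀ = 1/√(0.0104·2.99e-05) = 1793 rad/s.
Step 3 — f₀ = ω₀/(2π) = 285.4 Hz.
Step 4 — Series Q: Q = ω₀L/R = 1793·0.0104/100 = 0.1865.

(a) f₀ = 285.4 Hz  (b) Q = 0.1865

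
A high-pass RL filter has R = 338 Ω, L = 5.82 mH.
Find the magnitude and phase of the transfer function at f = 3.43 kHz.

Step 1 — Angular frequency: ω = 2π·3430 = 2.155e+04 rad/s.
Step 2 — Transfer function: H(jω) = jωL/(R + jωL).
Step 3 — Numerator jωL = j·125.4; denominator R + jωL = 338 + j125.4.
Step 4 — H = 0.121 + j0.3262.
Step 5 — Magnitude: |H| = 0.3479 (-9.2 dB); phase: φ = 69.6°.

|H| = 0.3479 (-9.2 dB), φ = 69.6°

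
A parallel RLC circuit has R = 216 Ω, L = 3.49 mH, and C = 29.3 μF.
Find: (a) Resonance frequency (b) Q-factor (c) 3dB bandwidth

Step 1 — Resonance: ω₀ = 1/√(LC) = 1/√(0.00349·2.93e-05) = 3127 rad/s.
Step 2 — f₀ = ω₀/(2π) = 497.7 Hz.
Step 3 — Parallel Q: Q = R/(ω₀L) = 216/(3127·0.00349) = 19.79.
Step 4 — Bandwidth: Δω = ω₀/Q = 158 rad/s; BW = Δω/(2π) = 25.15 Hz.

(a) f₀ = 497.7 Hz  (b) Q = 19.79  (c) BW = 25.15 Hz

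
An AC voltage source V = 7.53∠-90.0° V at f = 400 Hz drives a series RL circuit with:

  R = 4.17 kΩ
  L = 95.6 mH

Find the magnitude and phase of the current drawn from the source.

Step 1 — Angular frequency: ω = 2π·f = 2π·400 = 2513 rad/s.
Step 2 — Component impedances:
  R: Z = R = 4170 Ω
  L: Z = jωL = j·2513·0.0956 = 0 + j240.3 Ω
Step 3 — Series combination: Z_total = R + L = 4170 + j240.3 Ω = 4177∠3.3° Ω.
Step 4 — Source phasor: V = 7.53∠-90.0° V = 0 - j7.53 V.
Step 5 — Ohm's law: I = V / Z_total = (0 - j7.53) / (4170 + j240.3) = -0.0001037 - j0.0018 A.
Step 6 — Convert to polar: |I| = 0.001803 A, ∠I = -93.3°.

I = 0.001803∠-93.3° A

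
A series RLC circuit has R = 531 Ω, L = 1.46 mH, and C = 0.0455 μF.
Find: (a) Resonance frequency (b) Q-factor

Step 1 — Resonance condition Im(Z)=0 gives ω₀ = 1/√(LC).
Step 2 — ω₀ = 1/√(0.00146·4.55e-08) = 1.227e+05 rad/s.
Step 3 — f₀ = ω₀/(2π) = 1.953e+04 Hz.
Step 4 — Series Q: Q = ω₀L/R = 1.227e+05·0.00146/531 = 0.3373.

(a) f₀ = 1.953e+04 Hz  (b) Q = 0.3373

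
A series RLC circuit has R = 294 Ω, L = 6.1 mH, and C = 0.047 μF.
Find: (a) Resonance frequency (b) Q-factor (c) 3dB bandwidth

Step 1 — Resonance: ω₀ = 1/√(LC) = 1/√(0.0061·4.7e-08) = 5.906e+04 rad/s.
Step 2 — f₀ = ω₀/(2π) = 9400 Hz.
Step 3 — Series Q: Q = ω₀L/R = 5.906e+04·0.0061/294 = 1.225.
Step 4 — Bandwidth: Δω = ω₀/Q = 4.82e+04 rad/s; BW = Δω/(2π) = 7671 Hz.

(a) f₀ = 9400 Hz  (b) Q = 1.225  (c) BW = 7671 Hz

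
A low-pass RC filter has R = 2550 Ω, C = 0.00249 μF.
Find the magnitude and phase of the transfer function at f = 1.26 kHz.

Step 1 — Angular frequency: ω = 2π·1260 = 7917 rad/s.
Step 2 — Transfer function: H(jω) = 1/(1 + jωRC).
Step 3 — Denominator: 1 + jωRC = 1 + j·7917·2550·2.49e-09 = 1 + j0.05027.
Step 4 — H = 0.9975 - j0.05014.
Step 5 — Magnitude: |H| = 0.9987 (-0.0 dB); phase: φ = -2.9°.

|H| = 0.9987 (-0.0 dB), φ = -2.9°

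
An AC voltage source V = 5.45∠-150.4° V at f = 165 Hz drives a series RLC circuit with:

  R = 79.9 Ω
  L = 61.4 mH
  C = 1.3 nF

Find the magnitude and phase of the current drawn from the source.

Step 1 — Angular frequency: ω = 2π·f = 2π·165 = 1037 rad/s.
Step 2 — Component impedances:
  R: Z = R = 79.9 Ω
  L: Z = jωL = j·1037·0.0614 = 0 + j63.65 Ω
  C: Z = 1/(jωC) = -j/(ω·C) = 0 - j7.42e+05 Ω
Step 3 — Series combination: Z_total = R + L + C = 79.9 - j7.419e+05 Ω = 7.419e+05∠-90.0° Ω.
Step 4 — Source phasor: V = 5.45∠-150.4° V = -4.739 - j2.692 V.
Step 5 — Ohm's law: I = V / Z_total = (-4.739 - j2.692) / (79.9 - j7.419e+05) = 3.628e-06 - j6.388e-06 A.
Step 6 — Convert to polar: |I| = 7.346e-06 A, ∠I = -60.4°.

I = 7.346e-06∠-60.4° A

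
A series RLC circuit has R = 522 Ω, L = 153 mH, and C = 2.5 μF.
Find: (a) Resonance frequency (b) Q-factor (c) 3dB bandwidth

Step 1 — Resonance: ω₀ = 1/√(LC) = 1/√(0.153·2.5e-06) = 1617 rad/s.
Step 2 — f₀ = ω₀/(2π) = 257.3 Hz.
Step 3 — Series Q: Q = ω₀L/R = 1617·0.153/522 = 0.4739.
Step 4 — Bandwidth: Δω = ω₀/Q = 3412 rad/s; BW = Δω/(2π) = 543 Hz.

(a) f₀ = 257.3 Hz  (b) Q = 0.4739  (c) BW = 543 Hz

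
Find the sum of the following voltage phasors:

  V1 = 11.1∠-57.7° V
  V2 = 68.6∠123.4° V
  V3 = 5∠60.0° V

Step 1 — Convert each phasor to rectangular form:
  V1 = 11.1·(cos(-57.7°) + j·sin(-57.7°)) = 5.931 - j9.382 V
  V2 = 68.6·(cos(123.4°) + j·sin(123.4°)) = -37.76 + j57.27 V
  V3 = 5·(cos(60.0°) + j·sin(60.0°)) = 2.5 + j4.33 V
Step 2 — Sum components: V_total = -29.33 + j52.22 V.
Step 3 — Convert to polar: |V_total| = 59.89 V, ∠V_total = 119.3°.

V_total = 59.89∠119.3° V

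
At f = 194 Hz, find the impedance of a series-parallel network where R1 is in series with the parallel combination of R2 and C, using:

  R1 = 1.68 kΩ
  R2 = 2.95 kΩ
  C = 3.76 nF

Step 1 — Angular frequency: ω = 2π·f = 2π·194 = 1219 rad/s.
Step 2 — Component impedances:
  R1: Z = R = 1680 Ω
  R2: Z = R = 2950 Ω
  C: Z = 1/(jωC) = -j/(ω·C) = 0 - j2.182e+05 Ω
Step 3 — Parallel branch: R2 || C = 1/(1/R2 + 1/C) = 2949 - j39.88 Ω.
Step 4 — Series with R1: Z_total = R1 + (R2 || C) = 4629 - j39.88 Ω = 4630∠-0.5° Ω.

Z = 4629 - j39.88 Ω = 4630∠-0.5° Ω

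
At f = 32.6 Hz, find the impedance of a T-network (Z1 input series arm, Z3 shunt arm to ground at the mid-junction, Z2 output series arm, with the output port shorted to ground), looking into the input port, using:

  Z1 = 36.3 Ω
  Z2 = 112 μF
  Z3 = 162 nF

Step 1 — Angular frequency: ω = 2π·f = 2π·32.6 = 204.8 rad/s.
Step 2 — Component impedances:
  Z1: Z = R = 36.3 Ω
  Z2: Z = 1/(jωC) = -j/(ω·C) = 0 - j43.59 Ω
  Z3: Z = 1/(jωC) = -j/(ω·C) = 0 - j3.014e+04 Ω
Step 3 — With the output port shorted to ground, the output series arm Z2 runs from the junction to ground; the shunt arm Z3 also runs from the junction to ground. They appear in parallel: Z3 || Z2 = 0 - j43.53 Ω.
Step 4 — Series with input arm Z1: Z_in = Z1 + (Z3 || Z2) = 36.3 - j43.53 Ω = 56.68∠-50.2° Ω.

Z = 36.3 - j43.53 Ω = 56.68∠-50.2° Ω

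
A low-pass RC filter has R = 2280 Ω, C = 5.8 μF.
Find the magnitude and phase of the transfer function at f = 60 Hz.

Step 1 — Angular frequency: ω = 2π·60 = 377 rad/s.
Step 2 — Transfer function: H(jω) = 1/(1 + jωRC).
Step 3 — Denominator: 1 + jωRC = 1 + j·377·2280·5.8e-06 = 1 + j4.985.
Step 4 — H = 0.03868 - j0.1928.
Step 5 — Magnitude: |H| = 0.1967 (-14.1 dB); phase: φ = -78.7°.

|H| = 0.1967 (-14.1 dB), φ = -78.7°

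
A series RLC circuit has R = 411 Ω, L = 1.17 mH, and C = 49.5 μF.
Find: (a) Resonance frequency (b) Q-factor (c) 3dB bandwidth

Step 1 — Resonance: ω₀ = 1/√(LC) = 1/√(0.00117·4.95e-05) = 4155 rad/s.
Step 2 — f₀ = ω₀/(2π) = 661.3 Hz.
Step 3 — Series Q: Q = ω₀L/R = 4155·0.00117/411 = 0.01183.
Step 4 — Bandwidth: Δω = ω₀/Q = 3.513e+05 rad/s; BW = Δω/(2π) = 5.591e+04 Hz.

(a) f₀ = 661.3 Hz  (b) Q = 0.01183  (c) BW = 5.591e+04 Hz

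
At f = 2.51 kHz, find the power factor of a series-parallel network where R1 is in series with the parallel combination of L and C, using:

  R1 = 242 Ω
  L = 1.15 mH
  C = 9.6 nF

Step 1 — Angular frequency: ω = 2π·f = 2π·2510 = 1.577e+04 rad/s.
Step 2 — Component impedances:
  R1: Z = R = 242 Ω
  L: Z = jωL = j·1.577e+04·0.00115 = 0 + j18.14 Ω
  C: Z = 1/(jωC) = -j/(ω·C) = 0 - j6605 Ω
Step 3 — Parallel branch: L || C = 1/(1/L + 1/C) = 0 + j18.19 Ω.
Step 4 — Series with R1: Z_total = R1 + (L || C) = 242 + j18.19 Ω = 242.7∠4.3° Ω.
Step 5 — Power factor: PF = cos(φ) = Re(Z)/|Z| = 242/242.68 = 0.9972.
Step 6 — Type: Im(Z) = 18.19 ⇒ lagging (phase φ = 4.3°).

PF = 0.9972 (lagging, φ = 4.3°)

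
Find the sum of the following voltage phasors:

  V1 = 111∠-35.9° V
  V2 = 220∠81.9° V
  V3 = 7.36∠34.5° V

Step 1 — Convert each phasor to rectangular form:
  V1 = 111·(cos(-35.9°) + j·sin(-35.9°)) = 89.91 - j65.09 V
  V2 = 220·(cos(81.9°) + j·sin(81.9°)) = 31 + j217.8 V
  V3 = 7.36·(cos(34.5°) + j·sin(34.5°)) = 6.066 + j4.169 V
Step 2 — Sum components: V_total = 127 + j156.9 V.
Step 3 — Convert to polar: |V_total| = 201.8 V, ∠V_total = 51.0°.

V_total = 201.8∠51.0° V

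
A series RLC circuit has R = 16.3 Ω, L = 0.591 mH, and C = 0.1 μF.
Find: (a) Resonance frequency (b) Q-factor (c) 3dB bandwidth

Step 1 — Resonance: ω₀ = 1/√(LC) = 1/√(0.000591·1e-07) = 1.301e+05 rad/s.
Step 2 — f₀ = ω₀/(2π) = 2.07e+04 Hz.
Step 3 — Series Q: Q = ω₀L/R = 1.301e+05·0.000591/16.3 = 4.716.
Step 4 — Bandwidth: Δω = ω₀/Q = 2.758e+04 rad/s; BW = Δω/(2π) = 4390 Hz.

(a) f₀ = 2.07e+04 Hz  (b) Q = 4.716  (c) BW = 4390 Hz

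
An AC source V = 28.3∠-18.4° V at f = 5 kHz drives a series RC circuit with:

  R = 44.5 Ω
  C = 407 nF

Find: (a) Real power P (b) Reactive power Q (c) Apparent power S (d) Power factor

Step 1 — Angular frequency: ω = 2π·f = 2π·5000 = 3.142e+04 rad/s.
Step 2 — Component impedances:
  R: Z = R = 44.5 Ω
  C: Z = 1/(jωC) = -j/(ω·C) = 0 - j78.21 Ω
Step 3 — Series combination: Z_total = R + C = 44.5 - j78.21 Ω = 89.98∠-60.4° Ω.
Step 4 — Source phasor: V = 28.3∠-18.4° V = 26.85 - j8.933 V.
Step 5 — Current: I = V / Z = 0.2339 + j0.2103 A = 0.3145∠42.0° A.
Step 6 — Complex power: S = V·I* = 4.402 - j7.736 VA.
Step 7 — Real power: P = Re(S) = 4.402 W.
Step 8 — Reactive power: Q = Im(S) = -7.736 VAR.
Step 9 — Apparent power: |S| = 8.9 VA.
Step 10 — Power factor: PF = P/|S| = 0.4945 (leading).

(a) P = 4.402 W  (b) Q = -7.736 VAR  (c) S = 8.9 VA  (d) PF = 0.4945 (leading)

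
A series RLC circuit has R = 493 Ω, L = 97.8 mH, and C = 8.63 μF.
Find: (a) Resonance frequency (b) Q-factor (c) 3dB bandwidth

Step 1 — Resonance: ω₀ = 1/√(LC) = 1/√(0.0978·8.63e-06) = 1088 rad/s.
Step 2 — f₀ = ω₀/(2π) = 173.2 Hz.
Step 3 — Series Q: Q = ω₀L/R = 1088·0.0978/493 = 0.2159.
Step 4 — Bandwidth: Δω = ω₀/Q = 5041 rad/s; BW = Δω/(2π) = 802.3 Hz.

(a) f₀ = 173.2 Hz  (b) Q = 0.2159  (c) BW = 802.3 Hz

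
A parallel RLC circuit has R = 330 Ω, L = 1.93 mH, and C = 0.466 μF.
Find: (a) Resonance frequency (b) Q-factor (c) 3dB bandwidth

Step 1 — Resonance: ω₀ = 1/√(LC) = 1/√(0.00193·4.66e-07) = 3.334e+04 rad/s.
Step 2 — f₀ = ω₀/(2π) = 5307 Hz.
Step 3 — Parallel Q: Q = R/(ω₀L) = 330/(3.334e+04·0.00193) = 5.128.
Step 4 — Bandwidth: Δω = ω₀/Q = 6503 rad/s; BW = Δω/(2π) = 1035 Hz.

(a) f₀ = 5307 Hz  (b) Q = 5.128  (c) BW = 1035 Hz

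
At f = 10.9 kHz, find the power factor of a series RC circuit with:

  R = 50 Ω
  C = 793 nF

Step 1 — Angular frequency: ω = 2π·f = 2π·1.09e+04 = 6.849e+04 rad/s.
Step 2 — Component impedances:
  R: Z = R = 50 Ω
  C: Z = 1/(jωC) = -j/(ω·C) = 0 - j18.41 Ω
Step 3 — Series combination: Z_total = R + C = 50 - j18.41 Ω = 53.28∠-20.2° Ω.
Step 4 — Power factor: PF = cos(φ) = Re(Z)/|Z| = 50/53.28 = 0.9384.
Step 5 — Type: Im(Z) = -18.41 ⇒ leading (phase φ = -20.2°).

PF = 0.9384 (leading, φ = -20.2°)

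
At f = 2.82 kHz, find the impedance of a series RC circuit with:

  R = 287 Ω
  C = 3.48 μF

Step 1 — Angular frequency: ω = 2π·f = 2π·2820 = 1.772e+04 rad/s.
Step 2 — Component impedances:
  R: Z = R = 287 Ω
  C: Z = 1/(jωC) = -j/(ω·C) = 0 - j16.22 Ω
Step 3 — Series combination: Z_total = R + C = 287 - j16.22 Ω = 287.5∠-3.2° Ω.

Z = 287 - j16.22 Ω = 287.5∠-3.2° Ω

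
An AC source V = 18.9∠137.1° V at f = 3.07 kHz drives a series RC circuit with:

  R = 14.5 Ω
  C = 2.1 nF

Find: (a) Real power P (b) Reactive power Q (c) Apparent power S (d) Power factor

Step 1 — Angular frequency: ω = 2π·f = 2π·3070 = 1.929e+04 rad/s.
Step 2 — Component impedances:
  R: Z = R = 14.5 Ω
  C: Z = 1/(jωC) = -j/(ω·C) = 0 - j2.469e+04 Ω
Step 3 — Series combination: Z_total = R + C = 14.5 - j2.469e+04 Ω = 2.469e+04∠-90.0° Ω.
Step 4 — Source phasor: V = 18.9∠137.1° V = -13.85 + j12.87 V.
Step 5 — Current: I = V / Z = -0.0005215 - j0.0005605 A = 0.0007656∠-132.9° A.
Step 6 — Complex power: S = V·I* = 8.499e-06 - j0.01447 VA.
Step 7 — Real power: P = Re(S) = 8.499e-06 W.
Step 8 — Reactive power: Q = Im(S) = -0.01447 VAR.
Step 9 — Apparent power: |S| = 0.01447 VA.
Step 10 — Power factor: PF = P/|S| = 0.0005874 (leading).

(a) P = 8.499e-06 W  (b) Q = -0.01447 VAR  (c) S = 0.01447 VA  (d) PF = 0.0005874 (leading)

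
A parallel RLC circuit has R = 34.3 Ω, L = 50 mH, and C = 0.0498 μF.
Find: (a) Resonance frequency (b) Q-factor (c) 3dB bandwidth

Step 1 — Resonance: ω₀ = 1/√(LC) = 1/√(0.05·4.98e-08) = 2.004e+04 rad/s.
Step 2 — f₀ = ω₀/(2π) = 3189 Hz.
Step 3 — Parallel Q: Q = R/(ω₀L) = 34.3/(2.004e+04·0.05) = 0.03423.
Step 4 — Bandwidth: Δω = ω₀/Q = 5.854e+05 rad/s; BW = Δω/(2π) = 9.317e+04 Hz.

(a) f₀ = 3189 Hz  (b) Q = 0.03423  (c) BW = 9.317e+04 Hz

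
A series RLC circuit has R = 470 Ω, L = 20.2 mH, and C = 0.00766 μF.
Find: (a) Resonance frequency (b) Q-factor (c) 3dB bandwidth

Step 1 — Resonance: ω₀ = 1/√(LC) = 1/√(0.0202·7.66e-09) = 8.039e+04 rad/s.
Step 2 — f₀ = ω₀/(2π) = 1.279e+04 Hz.
Step 3 — Series Q: Q = ω₀L/R = 8.039e+04·0.0202/470 = 3.455.
Step 4 — Bandwidth: Δω = ω₀/Q = 2.327e+04 rad/s; BW = Δω/(2π) = 3703 Hz.

(a) f₀ = 1.279e+04 Hz  (b) Q = 3.455  (c) BW = 3703 Hz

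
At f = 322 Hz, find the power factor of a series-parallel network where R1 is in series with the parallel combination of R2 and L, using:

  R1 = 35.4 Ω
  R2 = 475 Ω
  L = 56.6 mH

Step 1 — Angular frequency: ω = 2π·f = 2π·322 = 2023 rad/s.
Step 2 — Component impedances:
  R1: Z = R = 35.4 Ω
  R2: Z = R = 475 Ω
  L: Z = jωL = j·2023·0.0566 = 0 + j114.5 Ω
Step 3 — Parallel branch: R2 || L = 1/(1/R2 + 1/L) = 26.09 + j108.2 Ω.
Step 4 — Series with R1: Z_total = R1 + (R2 || L) = 61.49 + j108.2 Ω = 124.5∠60.4° Ω.
Step 5 — Power factor: PF = cos(φ) = Re(Z)/|Z| = 61.49/124.47 = 0.494.
Step 6 — Type: Im(Z) = 108.2 ⇒ lagging (phase φ = 60.4°).

PF = 0.494 (lagging, φ = 60.4°)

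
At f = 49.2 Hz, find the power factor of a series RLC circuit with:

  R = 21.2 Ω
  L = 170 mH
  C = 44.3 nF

Step 1 — Angular frequency: ω = 2π·f = 2π·49.2 = 309.1 rad/s.
Step 2 — Component impedances:
  R: Z = R = 21.2 Ω
  L: Z = jωL = j·309.1·0.17 = 0 + j52.55 Ω
  C: Z = 1/(jωC) = -j/(ω·C) = 0 - j7.302e+04 Ω
Step 3 — Series combination: Z_total = R + L + C = 21.2 - j7.297e+04 Ω = 7.297e+04∠-90.0° Ω.
Step 4 — Power factor: PF = cos(φ) = Re(Z)/|Z| = 21.2/7.297e+04 = 0.0002905.
Step 5 — Type: Im(Z) = -7.297e+04 ⇒ leading (phase φ = -90.0°).

PF = 0.0002905 (leading, φ = -90.0°)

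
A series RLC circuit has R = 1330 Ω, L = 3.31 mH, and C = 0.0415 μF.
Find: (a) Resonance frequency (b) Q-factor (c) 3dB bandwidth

Step 1 — Resonance condition Im(Z)=0 gives ω₀ = 1/√(LC).
Step 2 — ω₀ = 1/√(0.00331·4.15e-08) = 8.532e+04 rad/s.
Step 3 — f₀ = ω₀/(2π) = 1.358e+04 Hz.
Step 4 — Series Q: Q = ω₀L/R = 8.532e+04·0.00331/1330 = 0.2123.
Step 5 — 3dB bandwidth: Δω = ω₀/Q = 4.018e+05 rad/s; BW = Δω/(2π) = 6.395e+04 Hz.

(a) f₀ = 1.358e+04 Hz  (b) Q = 0.2123  (c) BW = 6.395e+04 Hz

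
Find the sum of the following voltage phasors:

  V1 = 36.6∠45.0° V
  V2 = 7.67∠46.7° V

Step 1 — Convert each phasor to rectangular form:
  V1 = 36.6·(cos(45.0°) + j·sin(45.0°)) = 25.88 + j25.88 V
  V2 = 7.67·(cos(46.7°) + j·sin(46.7°)) = 5.26 + j5.582 V
Step 2 — Sum components: V_total = 31.14 + j31.46 V.
Step 3 — Convert to polar: |V_total| = 44.27 V, ∠V_total = 45.3°.

V_total = 44.27∠45.3° V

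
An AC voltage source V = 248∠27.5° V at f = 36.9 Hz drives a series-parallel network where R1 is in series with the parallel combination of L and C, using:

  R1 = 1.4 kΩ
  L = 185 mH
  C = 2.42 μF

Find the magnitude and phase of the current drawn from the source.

Step 1 — Angular frequency: ω = 2π·f = 2π·36.9 = 231.8 rad/s.
Step 2 — Component impedances:
  R1: Z = R = 1400 Ω
  L: Z = jωL = j·231.8·0.185 = 0 + j42.89 Ω
  C: Z = 1/(jωC) = -j/(ω·C) = 0 - j1782 Ω
Step 3 — Parallel branch: L || C = 1/(1/L + 1/C) = 0 + j43.95 Ω.
Step 4 — Series with R1: Z_total = R1 + (L || C) = 1400 + j43.95 Ω = 1401∠1.8° Ω.
Step 5 — Source phasor: V = 248∠27.5° V = 220 + j114.5 V.
Step 6 — Ohm's law: I = V / Z_total = (220 + j114.5) / (1400 + j43.95) = 0.1595 + j0.07679 A.
Step 7 — Convert to polar: |I| = 0.1771 A, ∠I = 25.7°.

I = 0.1771∠25.7° A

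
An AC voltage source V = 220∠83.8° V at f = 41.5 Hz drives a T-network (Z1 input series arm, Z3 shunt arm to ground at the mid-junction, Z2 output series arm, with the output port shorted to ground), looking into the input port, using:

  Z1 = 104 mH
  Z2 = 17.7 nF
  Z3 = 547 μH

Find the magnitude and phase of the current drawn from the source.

Step 1 — Angular frequency: ω = 2π·f = 2π·41.5 = 260.8 rad/s.
Step 2 — Component impedances:
  Z1: Z = jωL = j·260.8·0.104 = 0 + j27.12 Ω
  Z2: Z = 1/(jωC) = -j/(ω·C) = 0 - j2.167e+05 Ω
  Z3: Z = jωL = j·260.8·0.000547 = 0 + j0.1426 Ω
Step 3 — With the output port shorted to ground, the output series arm Z2 runs from the junction to ground; the shunt arm Z3 also runs from the junction to ground. They appear in parallel: Z3 || Z2 = 0 + j0.1426 Ω.
Step 4 — Series with input arm Z1: Z_in = Z1 + (Z3 || Z2) = 0 + j27.26 Ω = 27.26∠90.0° Ω.
Step 5 — Source phasor: V = 220∠83.8° V = 23.76 + j218.7 V.
Step 6 — Ohm's law: I = V / Z_total = (23.76 + j218.7) / (0 + j27.26) = 8.023 - j0.8716 A.
Step 7 — Convert to polar: |I| = 8.07 A, ∠I = -6.2°.

I = 8.07∠-6.2° A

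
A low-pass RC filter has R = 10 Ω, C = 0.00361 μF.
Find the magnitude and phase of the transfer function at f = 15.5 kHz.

Step 1 — Angular frequency: ω = 2π·1.55e+04 = 9.739e+04 rad/s.
Step 2 — Transfer function: H(jω) = 1/(1 + jωRC).
Step 3 — Denominator: 1 + jωRC = 1 + j·9.739e+04·10·3.61e-09 = 1 + j0.003516.
Step 4 — H = 1 - j0.003516.
Step 5 — Magnitude: |H| = 1 (-0.0 dB); phase: φ = -0.2°.

|H| = 1 (-0.0 dB), φ = -0.2°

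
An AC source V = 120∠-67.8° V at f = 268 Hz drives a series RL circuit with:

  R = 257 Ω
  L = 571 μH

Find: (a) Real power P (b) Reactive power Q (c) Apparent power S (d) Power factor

Step 1 — Angular frequency: ω = 2π·f = 2π·268 = 1684 rad/s.
Step 2 — Component impedances:
  R: Z = R = 257 Ω
  L: Z = jωL = j·1684·0.000571 = 0 + j0.9615 Ω
Step 3 — Series combination: Z_total = R + L = 257 + j0.9615 Ω = 257∠0.2° Ω.
Step 4 — Source phasor: V = 120∠-67.8° V = 45.34 - j111.1 V.
Step 5 — Current: I = V / Z = 0.1748 - j0.433 A = 0.4669∠-68.0° A.
Step 6 — Complex power: S = V·I* = 56.03 + j0.2096 VA.
Step 7 — Real power: P = Re(S) = 56.03 W.
Step 8 — Reactive power: Q = Im(S) = 0.2096 VAR.
Step 9 — Apparent power: |S| = 56.03 VA.
Step 10 — Power factor: PF = P/|S| = 1 (lagging).

(a) P = 56.03 W  (b) Q = 0.2096 VAR  (c) S = 56.03 VA  (d) PF = 1 (lagging)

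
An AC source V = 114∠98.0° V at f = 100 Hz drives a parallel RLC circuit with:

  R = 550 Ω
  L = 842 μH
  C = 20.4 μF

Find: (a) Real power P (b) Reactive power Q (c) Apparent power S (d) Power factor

Step 1 — Angular frequency: ω = 2π·f = 2π·100 = 628.3 rad/s.
Step 2 — Component impedances:
  R: Z = R = 550 Ω
  L: Z = jωL = j·628.3·0.000842 = 0 + j0.529 Ω
  C: Z = 1/(jωC) = -j/(ω·C) = 0 - j78.02 Ω
Step 3 — Parallel combination: 1/Z_total = 1/R + 1/L + 1/C; Z_total = 0.0005159 + j0.5327 Ω = 0.5327∠89.9° Ω.
Step 4 — Source phasor: V = 114∠98.0° V = -15.87 + j112.9 V.
Step 5 — Current: I = V / Z = 211.9 + j29.99 A = 214∠8.1° A.
Step 6 — Complex power: S = V·I* = 23.63 + j2.44e+04 VA.
Step 7 — Real power: P = Re(S) = 23.63 W.
Step 8 — Reactive power: Q = Im(S) = 2.44e+04 VAR.
Step 9 — Apparent power: |S| = 2.44e+04 VA.
Step 10 — Power factor: PF = P/|S| = 0.0009685 (lagging).

(a) P = 23.63 W  (b) Q = 2.44e+04 VAR  (c) S = 2.44e+04 VA  (d) PF = 0.0009685 (lagging)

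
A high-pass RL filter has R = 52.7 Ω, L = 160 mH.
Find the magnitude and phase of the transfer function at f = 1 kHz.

Step 1 — Angular frequency: ω = 2π·1000 = 6283 rad/s.
Step 2 — Transfer function: H(jω) = jωL/(R + jωL).
Step 3 — Numerator jωL = j·1005; denominator R + jωL = 52.7 + j1005.
Step 4 — H = 0.9973 + j0.05228.
Step 5 — Magnitude: |H| = 0.9986 (-0.0 dB); phase: φ = 3.0°.

|H| = 0.9986 (-0.0 dB), φ = 3.0°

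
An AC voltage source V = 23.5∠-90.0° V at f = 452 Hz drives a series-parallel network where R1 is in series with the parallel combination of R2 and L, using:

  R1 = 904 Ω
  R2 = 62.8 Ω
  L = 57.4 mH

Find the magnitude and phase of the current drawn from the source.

Step 1 — Angular frequency: ω = 2π·f = 2π·452 = 2840 rad/s.
Step 2 — Component impedances:
  R1: Z = R = 904 Ω
  R2: Z = R = 62.8 Ω
  L: Z = jωL = j·2840·0.0574 = 0 + j163 Ω
Step 3 — Parallel branch: R2 || L = 1/(1/R2 + 1/L) = 54.68 + j21.07 Ω.
Step 4 — Series with R1: Z_total = R1 + (R2 || L) = 958.7 + j21.07 Ω = 958.9∠1.3° Ω.
Step 5 — Source phasor: V = 23.5∠-90.0° V = 0 - j23.5 V.
Step 6 — Ohm's law: I = V / Z_total = (0 - j23.5) / (958.7 + j21.07) = -0.0005384 - j0.0245 A.
Step 7 — Convert to polar: |I| = 0.02451 A, ∠I = -91.3°.

I = 0.02451∠-91.3° A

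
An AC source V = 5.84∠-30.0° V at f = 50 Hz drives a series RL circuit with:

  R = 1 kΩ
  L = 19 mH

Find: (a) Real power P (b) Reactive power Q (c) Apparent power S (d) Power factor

Step 1 — Angular frequency: ω = 2π·f = 2π·50 = 314.2 rad/s.
Step 2 — Component impedances:
  R: Z = R = 1000 Ω
  L: Z = jωL = j·314.2·0.019 = 0 + j5.969 Ω
Step 3 — Series combination: Z_total = R + L = 1000 + j5.969 Ω = 1000∠0.3° Ω.
Step 4 — Source phasor: V = 5.84∠-30.0° V = 5.058 - j2.92 V.
Step 5 — Current: I = V / Z = 0.00504 - j0.00295 A = 0.00584∠-30.3° A.
Step 6 — Complex power: S = V·I* = 0.0341 + j0.0002036 VA.
Step 7 — Real power: P = Re(S) = 0.0341 W.
Step 8 — Reactive power: Q = Im(S) = 0.0002036 VAR.
Step 9 — Apparent power: |S| = 0.0341 VA.
Step 10 — Power factor: PF = P/|S| = 1 (lagging).

(a) P = 0.0341 W  (b) Q = 0.0002036 VAR  (c) S = 0.0341 VA  (d) PF = 1 (lagging)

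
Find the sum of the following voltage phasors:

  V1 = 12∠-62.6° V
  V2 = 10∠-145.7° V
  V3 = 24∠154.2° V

Step 1 — Convert each phasor to rectangular form:
  V1 = 12·(cos(-62.6°) + j·sin(-62.6°)) = 5.522 - j10.65 V
  V2 = 10·(cos(-145.7°) + j·sin(-145.7°)) = -8.261 - j5.635 V
  V3 = 24·(cos(154.2°) + j·sin(154.2°)) = -21.61 + j10.45 V
Step 2 — Sum components: V_total = -24.35 - j5.843 V.
Step 3 — Convert to polar: |V_total| = 25.04 V, ∠V_total = -166.5°.

V_total = 25.04∠-166.5° V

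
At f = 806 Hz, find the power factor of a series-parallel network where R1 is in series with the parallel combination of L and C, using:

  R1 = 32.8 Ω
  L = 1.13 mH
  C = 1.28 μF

Step 1 — Angular frequency: ω = 2π·f = 2π·806 = 5064 rad/s.
Step 2 — Component impedances:
  R1: Z = R = 32.8 Ω
  L: Z = jωL = j·5064·0.00113 = 0 + j5.723 Ω
  C: Z = 1/(jωC) = -j/(ω·C) = 0 - j154.3 Ω
Step 3 — Parallel branch: L || C = 1/(1/L + 1/C) = 0 + j5.943 Ω.
Step 4 — Series with R1: Z_total = R1 + (L || C) = 32.8 + j5.943 Ω = 33.33∠10.3° Ω.
Step 5 — Power factor: PF = cos(φ) = Re(Z)/|Z| = 32.8/33.334 = 0.984.
Step 6 — Type: Im(Z) = 5.943 ⇒ lagging (phase φ = 10.3°).

PF = 0.984 (lagging, φ = 10.3°)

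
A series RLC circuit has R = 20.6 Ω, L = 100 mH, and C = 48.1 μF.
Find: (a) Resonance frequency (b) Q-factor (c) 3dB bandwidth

Step 1 — Resonance: ω₀ = 1/√(LC) = 1/√(0.1·4.81e-05) = 456 rad/s.
Step 2 — f₀ = ω₀/(2π) = 72.57 Hz.
Step 3 — Series Q: Q = ω₀L/R = 456·0.1/20.6 = 2.213.
Step 4 — Bandwidth: Δω = ω₀/Q = 206 rad/s; BW = Δω/(2π) = 32.79 Hz.

(a) f₀ = 72.57 Hz  (b) Q = 2.213  (c) BW = 32.79 Hz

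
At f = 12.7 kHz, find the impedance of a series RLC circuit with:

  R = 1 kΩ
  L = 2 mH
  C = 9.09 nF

Step 1 — Angular frequency: ω = 2π·f = 2π·1.27e+04 = 7.98e+04 rad/s.
Step 2 — Component impedances:
  R: Z = R = 1000 Ω
  L: Z = jωL = j·7.98e+04·0.002 = 0 + j159.6 Ω
  C: Z = 1/(jωC) = -j/(ω·C) = 0 - j1379 Ω
Step 3 — Series combination: Z_total = R + L + C = 1000 - j1219 Ω = 1577∠-50.6° Ω.

Z = 1000 - j1219 Ω = 1577∠-50.6° Ω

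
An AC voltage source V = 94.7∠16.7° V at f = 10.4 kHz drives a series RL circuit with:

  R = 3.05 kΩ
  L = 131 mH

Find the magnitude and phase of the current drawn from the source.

Step 1 — Angular frequency: ω = 2π·f = 2π·1.04e+04 = 6.535e+04 rad/s.
Step 2 — Component impedances:
  R: Z = R = 3050 Ω
  L: Z = jωL = j·6.535e+04·0.131 = 0 + j8560 Ω
Step 3 — Series combination: Z_total = R + L = 3050 + j8560 Ω = 9087∠70.4° Ω.
Step 4 — Source phasor: V = 94.7∠16.7° V = 90.71 + j27.21 V.
Step 5 — Ohm's law: I = V / Z_total = (90.71 + j27.21) / (3050 + j8560) = 0.006171 - j0.008397 A.
Step 6 — Convert to polar: |I| = 0.01042 A, ∠I = -53.7°.

I = 0.01042∠-53.7° A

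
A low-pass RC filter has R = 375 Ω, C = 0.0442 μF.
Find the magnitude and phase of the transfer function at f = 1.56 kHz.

Step 1 — Angular frequency: ω = 2π·1560 = 9802 rad/s.
Step 2 — Transfer function: H(jω) = 1/(1 + jωRC).
Step 3 — Denominator: 1 + jωRC = 1 + j·9802·375·4.42e-08 = 1 + j0.1625.
Step 4 — H = 0.9743 - j0.1583.
Step 5 — Magnitude: |H| = 0.9871 (-0.1 dB); phase: φ = -9.2°.

|H| = 0.9871 (-0.1 dB), φ = -9.2°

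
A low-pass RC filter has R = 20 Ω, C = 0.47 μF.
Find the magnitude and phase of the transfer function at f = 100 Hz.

Step 1 — Angular frequency: ω = 2π·100 = 628.3 rad/s.
Step 2 — Transfer function: H(jω) = 1/(1 + jωRC).
Step 3 — Denominator: 1 + jωRC = 1 + j·628.3·20·4.7e-07 = 1 + j0.005906.
Step 4 — H = 1 - j0.005906.
Step 5 — Magnitude: |H| = 1 (-0.0 dB); phase: φ = -0.3°.

|H| = 1 (-0.0 dB), φ = -0.3°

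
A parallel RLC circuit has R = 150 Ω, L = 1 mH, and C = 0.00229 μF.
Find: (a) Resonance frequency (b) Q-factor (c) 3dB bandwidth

Step 1 — Resonance: ω₀ = 1/√(LC) = 1/√(0.001·2.29e-09) = 6.608e+05 rad/s.
Step 2 — f₀ = ω₀/(2π) = 1.052e+05 Hz.
Step 3 — Parallel Q: Q = R/(ω₀L) = 150/(6.608e+05·0.001) = 0.227.
Step 4 — Bandwidth: Δω = ω₀/Q = 2.911e+06 rad/s; BW = Δω/(2π) = 4.633e+05 Hz.

(a) f₀ = 1.052e+05 Hz  (b) Q = 0.227  (c) BW = 4.633e+05 Hz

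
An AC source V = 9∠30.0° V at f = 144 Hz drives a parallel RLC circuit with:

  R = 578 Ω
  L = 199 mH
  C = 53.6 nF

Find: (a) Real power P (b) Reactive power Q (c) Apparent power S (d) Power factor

Step 1 — Angular frequency: ω = 2π·f = 2π·144 = 904.8 rad/s.
Step 2 — Component impedances:
  R: Z = R = 578 Ω
  L: Z = jωL = j·904.8·0.199 = 0 + j180.1 Ω
  C: Z = 1/(jωC) = -j/(ω·C) = 0 - j2.062e+04 Ω
Step 3 — Parallel combination: 1/Z_total = 1/R + 1/L + 1/C; Z_total = 51.95 + j165.3 Ω = 173.3∠72.6° Ω.
Step 4 — Source phasor: V = 9∠30.0° V = 7.794 + j4.5 V.
Step 5 — Current: I = V / Z = 0.03826 - j0.03513 A = 0.05194∠-42.6° A.
Step 6 — Complex power: S = V·I* = 0.1401 + j0.4459 VA.
Step 7 — Real power: P = Re(S) = 0.1401 W.
Step 8 — Reactive power: Q = Im(S) = 0.4459 VAR.
Step 9 — Apparent power: |S| = 0.4674 VA.
Step 10 — Power factor: PF = P/|S| = 0.2998 (lagging).

(a) P = 0.1401 W  (b) Q = 0.4459 VAR  (c) S = 0.4674 VA  (d) PF = 0.2998 (lagging)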